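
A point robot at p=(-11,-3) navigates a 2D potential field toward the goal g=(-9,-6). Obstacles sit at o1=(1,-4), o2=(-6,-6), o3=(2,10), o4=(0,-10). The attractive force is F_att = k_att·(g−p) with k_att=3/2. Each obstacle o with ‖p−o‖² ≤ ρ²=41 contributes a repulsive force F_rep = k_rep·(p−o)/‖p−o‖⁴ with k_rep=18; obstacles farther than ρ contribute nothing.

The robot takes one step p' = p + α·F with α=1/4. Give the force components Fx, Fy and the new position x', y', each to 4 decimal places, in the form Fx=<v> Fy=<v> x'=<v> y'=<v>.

Fx=2.9221 Fy=-4.4533 x'=-10.2695 y'=-4.1133

F_att = 3/2·(g−p) = 3/2·(2,-3) = (3.0000,-4.5000)
o1: d²=145 > ρ²=41 → inactive
o2: d²=34 ≤ ρ²=41; F_rep = 18·(-5,3)/34² = (-0.0779,0.0467)
o3: d²=338 > ρ²=41 → inactive
o4: d²=170 > ρ²=41 → inactive
F = F_att + ΣF_rep = (2.9221,-4.4533)
p' = p + 1/4·F = (-10.2695,-4.1133)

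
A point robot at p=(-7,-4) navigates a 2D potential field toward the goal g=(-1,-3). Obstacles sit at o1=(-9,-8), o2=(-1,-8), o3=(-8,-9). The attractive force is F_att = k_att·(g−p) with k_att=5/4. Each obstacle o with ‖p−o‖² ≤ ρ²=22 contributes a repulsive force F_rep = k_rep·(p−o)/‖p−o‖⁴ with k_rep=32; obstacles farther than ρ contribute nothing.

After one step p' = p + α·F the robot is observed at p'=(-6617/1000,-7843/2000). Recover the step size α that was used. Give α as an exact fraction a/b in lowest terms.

F_att = 5/4·(g−p) = 5/4·(6,1) = (7.5000,1.2500)
o1: d²=20 ≤ ρ²=22; F_rep = 32·(2,4)/20² = (0.1600,0.3200)
o2: d²=52 > ρ²=22 → inactive
o3: d²=26 > ρ²=22 → inactive
F = F_att + ΣF_rep = (7.6600,1.5700)
Δp = p'−p = (0.3830,0.0785); α = Δx/Fx = (383/1000) / (383/50) = 1/20
check: Δy/Fy = (157/2000) / (157/100) = 1/20 ✓

α = 1/20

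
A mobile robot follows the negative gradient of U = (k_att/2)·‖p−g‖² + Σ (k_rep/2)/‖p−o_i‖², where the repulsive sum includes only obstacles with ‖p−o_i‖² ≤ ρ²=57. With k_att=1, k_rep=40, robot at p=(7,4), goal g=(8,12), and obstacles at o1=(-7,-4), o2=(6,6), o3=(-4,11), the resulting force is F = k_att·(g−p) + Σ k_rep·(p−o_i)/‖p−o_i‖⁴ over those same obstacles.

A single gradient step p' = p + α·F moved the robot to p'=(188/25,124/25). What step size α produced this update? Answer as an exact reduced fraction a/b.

F_att = 1·(g−p) = 1·(1,8) = (1.0000,8.0000)
o1: d²=260 > ρ²=57 → inactive
o2: d²=5 ≤ ρ²=57; F_rep = 40·(1,-2)/5² = (1.6000,-3.2000)
o3: d²=170 > ρ²=57 → inactive
F = F_att + ΣF_rep = (2.6000,4.8000)
Δp = p'−p = (0.5200,0.9600); α = Δx/Fx = (13/25) / (13/5) = 1/5
check: Δy/Fy = (24/25) / (24/5) = 1/5 ✓

α = 1/5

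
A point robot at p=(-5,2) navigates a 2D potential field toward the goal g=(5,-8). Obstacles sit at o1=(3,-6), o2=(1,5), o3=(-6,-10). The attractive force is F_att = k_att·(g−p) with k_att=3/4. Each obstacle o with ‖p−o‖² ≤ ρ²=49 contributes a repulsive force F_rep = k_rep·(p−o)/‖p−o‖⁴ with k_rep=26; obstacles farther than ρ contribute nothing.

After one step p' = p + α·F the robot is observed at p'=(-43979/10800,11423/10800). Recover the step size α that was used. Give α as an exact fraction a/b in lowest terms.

F_att = 3/4·(g−p) = 3/4·(10,-10) = (7.5000,-7.5000)
o1: d²=128 > ρ²=49 → inactive
o2: d²=45 ≤ ρ²=49; F_rep = 26·(-6,-3)/45² = (-0.0770,-0.0385)
o3: d²=145 > ρ²=49 → inactive
F = F_att + ΣF_rep = (7.4230,-7.5385)
Δp = p'−p = (0.9279,-0.9423); α = Δx/Fx = (10021/10800) / (10021/1350) = 1/8
check: Δy/Fy = (-10177/10800) / (-10177/1350) = 1/8 ✓

α = 1/8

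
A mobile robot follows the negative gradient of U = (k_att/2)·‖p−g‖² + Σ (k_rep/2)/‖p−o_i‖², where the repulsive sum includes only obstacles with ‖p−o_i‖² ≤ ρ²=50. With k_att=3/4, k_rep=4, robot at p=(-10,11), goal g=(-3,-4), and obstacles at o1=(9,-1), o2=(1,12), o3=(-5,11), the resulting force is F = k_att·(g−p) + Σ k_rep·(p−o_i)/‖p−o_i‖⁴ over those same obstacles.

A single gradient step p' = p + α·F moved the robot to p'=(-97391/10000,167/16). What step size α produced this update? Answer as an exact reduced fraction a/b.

α = 1/20

F_att = 3/4·(g−p) = 3/4·(7,-15) = (5.2500,-11.2500)
o1: d²=505 > ρ²=50 → inactive
o2: d²=122 > ρ²=50 → inactive
o3: d²=25 ≤ ρ²=50; F_rep = 4·(-5,0)/25² = (-0.0320,0.0000)
F = F_att + ΣF_rep = (5.2180,-11.2500)
Δp = p'−p = (0.2609,-0.5625); α = Δx/Fx = (2609/10000) / (2609/500) = 1/20
check: Δy/Fy = (-9/16) / (-45/4) = 1/20 ✓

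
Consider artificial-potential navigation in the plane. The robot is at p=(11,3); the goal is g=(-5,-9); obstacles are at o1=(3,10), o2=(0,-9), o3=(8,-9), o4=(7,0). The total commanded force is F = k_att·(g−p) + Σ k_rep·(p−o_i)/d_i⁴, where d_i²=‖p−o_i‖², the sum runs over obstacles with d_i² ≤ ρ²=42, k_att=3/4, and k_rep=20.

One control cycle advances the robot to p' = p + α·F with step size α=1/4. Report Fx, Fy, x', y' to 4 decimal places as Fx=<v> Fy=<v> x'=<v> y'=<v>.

Fx=-11.8720 Fy=-8.9040 x'=8.0320 y'=0.7740

F_att = 3/4·(g−p) = 3/4·(-16,-12) = (-12.0000,-9.0000)
o1: d²=113 > ρ²=42 → inactive
o2: d²=265 > ρ²=42 → inactive
o3: d²=153 > ρ²=42 → inactive
o4: d²=25 ≤ ρ²=42; F_rep = 20·(4,3)/25² = (0.1280,0.0960)
F = F_att + ΣF_rep = (-11.8720,-8.9040)
p' = p + 1/4·F = (8.0320,0.7740)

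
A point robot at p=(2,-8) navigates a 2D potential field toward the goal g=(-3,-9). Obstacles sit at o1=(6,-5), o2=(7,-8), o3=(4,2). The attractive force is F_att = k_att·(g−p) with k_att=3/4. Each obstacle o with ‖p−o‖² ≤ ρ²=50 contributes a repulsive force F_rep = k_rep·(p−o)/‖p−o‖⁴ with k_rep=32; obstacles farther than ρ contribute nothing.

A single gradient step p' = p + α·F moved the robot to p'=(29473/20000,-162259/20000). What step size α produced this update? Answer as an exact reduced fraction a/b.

α = 1/8

F_att = 3/4·(g−p) = 3/4·(-5,-1) = (-3.7500,-0.7500)
o1: d²=25 ≤ ρ²=50; F_rep = 32·(-4,-3)/25² = (-0.2048,-0.1536)
o2: d²=25 ≤ ρ²=50; F_rep = 32·(-5,0)/25² = (-0.2560,0.0000)
o3: d²=104 > ρ²=50 → inactive
F = F_att + ΣF_rep = (-4.2108,-0.9036)
Δp = p'−p = (-0.5263,-0.1129); α = Δx/Fx = (-10527/20000) / (-10527/2500) = 1/8
check: Δy/Fy = (-2259/20000) / (-2259/2500) = 1/8 ✓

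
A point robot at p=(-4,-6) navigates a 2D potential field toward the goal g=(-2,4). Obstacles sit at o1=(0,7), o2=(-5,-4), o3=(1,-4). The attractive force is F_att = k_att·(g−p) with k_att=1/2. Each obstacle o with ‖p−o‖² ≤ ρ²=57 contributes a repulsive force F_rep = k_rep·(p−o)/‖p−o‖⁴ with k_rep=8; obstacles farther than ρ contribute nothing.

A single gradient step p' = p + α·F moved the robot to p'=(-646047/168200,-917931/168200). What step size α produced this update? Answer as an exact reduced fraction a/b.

α = 1/8

F_att = 1/2·(g−p) = 1/2·(2,10) = (1.0000,5.0000)
o1: d²=185 > ρ²=57 → inactive
o2: d²=5 ≤ ρ²=57; F_rep = 8·(1,-2)/5² = (0.3200,-0.6400)
o3: d²=29 ≤ ρ²=57; F_rep = 8·(-5,-2)/29² = (-0.0476,-0.0190)
F = F_att + ΣF_rep = (1.2724,4.3410)
Δp = p'−p = (0.1591,0.5426); α = Δx/Fx = (26753/168200) / (26753/21025) = 1/8
check: Δy/Fy = (91269/168200) / (91269/21025) = 1/8 ✓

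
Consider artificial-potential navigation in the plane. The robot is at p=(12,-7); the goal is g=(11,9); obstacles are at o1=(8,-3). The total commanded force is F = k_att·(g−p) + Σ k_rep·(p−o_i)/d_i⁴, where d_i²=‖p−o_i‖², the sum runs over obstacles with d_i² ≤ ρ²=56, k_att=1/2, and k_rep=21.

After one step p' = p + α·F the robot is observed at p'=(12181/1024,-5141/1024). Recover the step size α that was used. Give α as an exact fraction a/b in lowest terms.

F_att = 1/2·(g−p) = 1/2·(-1,16) = (-0.5000,8.0000)
o1: d²=32 ≤ ρ²=56; F_rep = 21·(4,-4)/32² = (0.0820,-0.0820)
F = F_att + ΣF_rep = (-0.4180,7.9180)
Δp = p'−p = (-0.1045,1.9795); α = Δx/Fx = (-107/1024) / (-107/256) = 1/4
check: Δy/Fy = (2027/1024) / (2027/256) = 1/4 ✓

α = 1/4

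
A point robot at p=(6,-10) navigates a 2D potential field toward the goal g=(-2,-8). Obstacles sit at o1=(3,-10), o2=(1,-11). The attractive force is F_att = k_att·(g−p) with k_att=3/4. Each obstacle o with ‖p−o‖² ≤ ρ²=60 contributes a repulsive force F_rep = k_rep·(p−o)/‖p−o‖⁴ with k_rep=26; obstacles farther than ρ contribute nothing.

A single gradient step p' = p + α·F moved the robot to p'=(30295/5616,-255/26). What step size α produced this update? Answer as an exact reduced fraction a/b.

α = 1/8

F_att = 3/4·(g−p) = 3/4·(-8,2) = (-6.0000,1.5000)
o1: d²=9 ≤ ρ²=60; F_rep = 26·(3,0)/9² = (0.9630,0.0000)
o2: d²=26 ≤ ρ²=60; F_rep = 26·(5,1)/26² = (0.1923,0.0385)
F = F_att + ΣF_rep = (-4.8447,1.5385)
Δp = p'−p = (-0.6056,0.1923); α = Δx/Fx = (-3401/5616) / (-3401/702) = 1/8
check: Δy/Fy = (5/26) / (20/13) = 1/8 ✓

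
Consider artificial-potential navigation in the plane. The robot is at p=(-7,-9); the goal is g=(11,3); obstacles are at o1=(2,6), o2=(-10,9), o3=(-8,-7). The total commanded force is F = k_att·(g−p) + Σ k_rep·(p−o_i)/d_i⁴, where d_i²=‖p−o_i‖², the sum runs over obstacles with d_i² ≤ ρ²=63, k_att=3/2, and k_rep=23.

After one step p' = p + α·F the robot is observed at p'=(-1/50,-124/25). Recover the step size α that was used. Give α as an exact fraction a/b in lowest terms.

α = 1/4

F_att = 3/2·(g−p) = 3/2·(18,12) = (27.0000,18.0000)
o1: d²=306 > ρ²=63 → inactive
o2: d²=333 > ρ²=63 → inactive
o3: d²=5 ≤ ρ²=63; F_rep = 23·(1,-2)/5² = (0.9200,-1.8400)
F = F_att + ΣF_rep = (27.9200,16.1600)
Δp = p'−p = (6.9800,4.0400); α = Δx/Fx = (349/50) / (698/25) = 1/4
check: Δy/Fy = (101/25) / (404/25) = 1/4 ✓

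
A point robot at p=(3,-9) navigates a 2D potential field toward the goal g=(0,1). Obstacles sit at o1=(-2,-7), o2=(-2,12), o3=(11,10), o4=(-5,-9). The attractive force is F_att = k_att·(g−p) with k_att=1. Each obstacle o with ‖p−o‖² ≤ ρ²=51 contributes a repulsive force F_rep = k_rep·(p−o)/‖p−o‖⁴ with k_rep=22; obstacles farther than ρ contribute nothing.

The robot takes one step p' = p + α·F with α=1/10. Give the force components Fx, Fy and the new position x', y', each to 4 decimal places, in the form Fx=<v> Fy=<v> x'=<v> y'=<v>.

Fx=-2.8692 Fy=9.9477 x'=2.7131 y'=-8.0052

F_att = 1·(g−p) = 1·(-3,10) = (-3.0000,10.0000)
o1: d²=29 ≤ ρ²=51; F_rep = 22·(5,-2)/29² = (0.1308,-0.0523)
o2: d²=466 > ρ²=51 → inactive
o3: d²=425 > ρ²=51 → inactive
o4: d²=64 > ρ²=51 → inactive
F = F_att + ΣF_rep = (-2.8692,9.9477)
p' = p + 1/10·F = (2.7131,-8.0052)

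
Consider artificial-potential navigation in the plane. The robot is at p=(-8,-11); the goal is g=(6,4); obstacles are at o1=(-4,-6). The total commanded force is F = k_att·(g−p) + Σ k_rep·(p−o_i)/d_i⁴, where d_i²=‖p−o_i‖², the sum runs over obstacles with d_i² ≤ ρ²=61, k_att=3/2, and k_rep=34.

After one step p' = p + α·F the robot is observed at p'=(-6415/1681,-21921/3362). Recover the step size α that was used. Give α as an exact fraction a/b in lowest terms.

F_att = 3/2·(g−p) = 3/2·(14,15) = (21.0000,22.5000)
o1: d²=41 ≤ ρ²=61; F_rep = 34·(-4,-5)/41² = (-0.0809,-0.1011)
F = F_att + ΣF_rep = (20.9191,22.3989)
Δp = p'−p = (4.1838,4.4798); α = Δx/Fx = (7033/1681) / (35165/1681) = 1/5
check: Δy/Fy = (15061/3362) / (75305/3362) = 1/5 ✓

α = 1/5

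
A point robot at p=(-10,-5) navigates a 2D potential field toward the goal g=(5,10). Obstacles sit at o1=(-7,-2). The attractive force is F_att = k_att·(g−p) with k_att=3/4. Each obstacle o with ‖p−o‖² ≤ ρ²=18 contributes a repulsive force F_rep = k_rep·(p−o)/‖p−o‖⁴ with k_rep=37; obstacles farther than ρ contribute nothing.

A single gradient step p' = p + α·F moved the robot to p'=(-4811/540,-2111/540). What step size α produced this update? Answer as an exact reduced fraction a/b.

F_att = 3/4·(g−p) = 3/4·(15,15) = (11.2500,11.2500)
o1: d²=18 ≤ ρ²=18; F_rep = 37·(-3,-3)/18² = (-0.3426,-0.3426)
F = F_att + ΣF_rep = (10.9074,10.9074)
Δp = p'−p = (1.0907,1.0907); α = Δx/Fx = (589/540) / (589/54) = 1/10
check: Δy/Fy = (589/540) / (589/54) = 1/10 ✓

α = 1/10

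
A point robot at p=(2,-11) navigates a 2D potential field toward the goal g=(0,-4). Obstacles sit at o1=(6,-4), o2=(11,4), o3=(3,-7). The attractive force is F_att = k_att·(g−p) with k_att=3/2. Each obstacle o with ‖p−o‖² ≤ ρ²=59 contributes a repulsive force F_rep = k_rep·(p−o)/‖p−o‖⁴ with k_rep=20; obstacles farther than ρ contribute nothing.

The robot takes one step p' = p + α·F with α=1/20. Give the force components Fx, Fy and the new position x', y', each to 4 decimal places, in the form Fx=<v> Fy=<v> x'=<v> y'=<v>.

F_att = 3/2·(g−p) = 3/2·(-2,7) = (-3.0000,10.5000)
o1: d²=65 > ρ²=59 → inactive
o2: d²=306 > ρ²=59 → inactive
o3: d²=17 ≤ ρ²=59; F_rep = 20·(-1,-4)/17² = (-0.0692,-0.2768)
F = F_att + ΣF_rep = (-3.0692,10.2232)
p' = p + 1/20·F = (1.8465,-10.4888)

Fx=-3.0692 Fy=10.2232 x'=1.8465 y'=-10.4888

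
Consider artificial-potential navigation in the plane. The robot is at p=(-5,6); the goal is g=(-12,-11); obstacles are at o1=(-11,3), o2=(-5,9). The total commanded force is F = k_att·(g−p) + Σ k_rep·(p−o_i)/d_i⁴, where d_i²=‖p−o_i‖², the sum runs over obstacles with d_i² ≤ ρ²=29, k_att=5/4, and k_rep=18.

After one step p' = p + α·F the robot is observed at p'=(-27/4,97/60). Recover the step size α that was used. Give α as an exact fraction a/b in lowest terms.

α = 1/5

F_att = 5/4·(g−p) = 5/4·(-7,-17) = (-8.7500,-21.2500)
o1: d²=45 > ρ²=29 → inactive
o2: d²=9 ≤ ρ²=29; F_rep = 18·(0,-3)/9² = (0.0000,-0.6667)
F = F_att + ΣF_rep = (-8.7500,-21.9167)
Δp = p'−p = (-1.7500,-4.3833); α = Δx/Fx = (-7/4) / (-35/4) = 1/5
check: Δy/Fy = (-263/60) / (-263/12) = 1/5 ✓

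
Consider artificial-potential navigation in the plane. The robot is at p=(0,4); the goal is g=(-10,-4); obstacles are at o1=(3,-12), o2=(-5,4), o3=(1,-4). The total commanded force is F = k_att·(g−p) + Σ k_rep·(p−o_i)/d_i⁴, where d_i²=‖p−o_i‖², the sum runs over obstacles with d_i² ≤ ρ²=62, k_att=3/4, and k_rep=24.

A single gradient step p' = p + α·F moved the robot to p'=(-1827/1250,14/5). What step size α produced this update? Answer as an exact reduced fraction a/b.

F_att = 3/4·(g−p) = 3/4·(-10,-8) = (-7.5000,-6.0000)
o1: d²=265 > ρ²=62 → inactive
o2: d²=25 ≤ ρ²=62; F_rep = 24·(5,0)/25² = (0.1920,0.0000)
o3: d²=65 > ρ²=62 → inactive
F = F_att + ΣF_rep = (-7.3080,-6.0000)
Δp = p'−p = (-1.4616,-1.2000); α = Δx/Fx = (-1827/1250) / (-1827/250) = 1/5
check: Δy/Fy = (-6/5) / (-6) = 1/5 ✓

α = 1/5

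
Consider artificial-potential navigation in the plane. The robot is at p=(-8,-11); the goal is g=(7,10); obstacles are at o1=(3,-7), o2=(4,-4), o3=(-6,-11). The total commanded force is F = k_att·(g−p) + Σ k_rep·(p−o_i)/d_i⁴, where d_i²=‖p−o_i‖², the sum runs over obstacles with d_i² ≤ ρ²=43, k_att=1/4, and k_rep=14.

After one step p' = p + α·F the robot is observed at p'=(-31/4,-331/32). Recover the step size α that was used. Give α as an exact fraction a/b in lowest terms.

α = 1/8

F_att = 1/4·(g−p) = 1/4·(15,21) = (3.7500,5.2500)
o1: d²=137 > ρ²=43 → inactive
o2: d²=193 > ρ²=43 → inactive
o3: d²=4 ≤ ρ²=43; F_rep = 14·(-2,0)/4² = (-1.7500,0.0000)
F = F_att + ΣF_rep = (2.0000,5.2500)
Δp = p'−p = (0.2500,0.6562); α = Δx/Fx = (1/4) / (2) = 1/8
check: Δy/Fy = (21/32) / (21/4) = 1/8 ✓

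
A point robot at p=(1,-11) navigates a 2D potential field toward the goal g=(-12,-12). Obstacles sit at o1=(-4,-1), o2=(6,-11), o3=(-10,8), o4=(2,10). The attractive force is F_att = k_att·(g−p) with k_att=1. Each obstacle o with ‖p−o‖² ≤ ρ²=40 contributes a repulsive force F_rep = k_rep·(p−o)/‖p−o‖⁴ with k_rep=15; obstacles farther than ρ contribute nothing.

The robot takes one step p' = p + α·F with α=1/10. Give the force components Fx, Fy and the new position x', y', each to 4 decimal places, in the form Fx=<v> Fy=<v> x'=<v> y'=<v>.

Fx=-13.1200 Fy=-1.0000 x'=-0.3120 y'=-11.1000

F_att = 1·(g−p) = 1·(-13,-1) = (-13.0000,-1.0000)
o1: d²=125 > ρ²=40 → inactive
o2: d²=25 ≤ ρ²=40; F_rep = 15·(-5,0)/25² = (-0.1200,0.0000)
o3: d²=482 > ρ²=40 → inactive
o4: d²=442 > ρ²=40 → inactive
F = F_att + ΣF_rep = (-13.1200,-1.0000)
p' = p + 1/10·F = (-0.3120,-11.1000)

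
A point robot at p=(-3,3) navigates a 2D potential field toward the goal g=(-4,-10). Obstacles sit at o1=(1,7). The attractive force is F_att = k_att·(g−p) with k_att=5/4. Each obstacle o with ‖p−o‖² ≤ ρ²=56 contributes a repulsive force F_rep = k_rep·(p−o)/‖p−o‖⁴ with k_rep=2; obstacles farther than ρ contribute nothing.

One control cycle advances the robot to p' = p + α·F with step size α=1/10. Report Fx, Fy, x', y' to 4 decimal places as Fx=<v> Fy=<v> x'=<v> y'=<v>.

Fx=-1.2578 Fy=-16.2578 x'=-3.1258 y'=1.3742

F_att = 5/4·(g−p) = 5/4·(-1,-13) = (-1.2500,-16.2500)
o1: d²=32 ≤ ρ²=56; F_rep = 2·(-4,-4)/32² = (-0.0078,-0.0078)
F = F_att + ΣF_rep = (-1.2578,-16.2578)
p' = p + 1/10·F = (-3.1258,1.3742)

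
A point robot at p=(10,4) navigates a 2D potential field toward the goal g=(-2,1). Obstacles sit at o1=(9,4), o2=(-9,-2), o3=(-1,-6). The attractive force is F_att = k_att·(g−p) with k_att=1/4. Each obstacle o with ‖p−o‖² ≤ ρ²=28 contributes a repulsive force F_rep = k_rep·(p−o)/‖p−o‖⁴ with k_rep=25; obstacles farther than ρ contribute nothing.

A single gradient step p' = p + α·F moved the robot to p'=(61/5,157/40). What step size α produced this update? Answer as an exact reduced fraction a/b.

α = 1/10

F_att = 1/4·(g−p) = 1/4·(-12,-3) = (-3.0000,-0.7500)
o1: d²=1 ≤ ρ²=28; F_rep = 25·(1,0)/1² = (25.0000,0.0000)
o2: d²=397 > ρ²=28 → inactive
o3: d²=221 > ρ²=28 → inactive
F = F_att + ΣF_rep = (22.0000,-0.7500)
Δp = p'−p = (2.2000,-0.0750); α = Δx/Fx = (11/5) / (22) = 1/10
check: Δy/Fy = (-3/40) / (-3/4) = 1/10 ✓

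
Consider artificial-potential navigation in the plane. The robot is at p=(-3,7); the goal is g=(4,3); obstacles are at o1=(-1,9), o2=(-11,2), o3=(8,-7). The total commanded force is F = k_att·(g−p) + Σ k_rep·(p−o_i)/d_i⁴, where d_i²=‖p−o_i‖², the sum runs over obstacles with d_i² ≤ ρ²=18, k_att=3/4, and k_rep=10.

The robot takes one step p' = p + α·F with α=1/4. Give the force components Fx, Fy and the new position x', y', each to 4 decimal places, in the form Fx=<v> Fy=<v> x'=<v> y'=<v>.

F_att = 3/4·(g−p) = 3/4·(7,-4) = (5.2500,-3.0000)
o1: d²=8 ≤ ρ²=18; F_rep = 10·(-2,-2)/8² = (-0.3125,-0.3125)
o2: d²=89 > ρ²=18 → inactive
o3: d²=317 > ρ²=18 → inactive
F = F_att + ΣF_rep = (4.9375,-3.3125)
p' = p + 1/4·F = (-1.7656,6.1719)

Fx=4.9375 Fy=-3.3125 x'=-1.7656 y'=6.1719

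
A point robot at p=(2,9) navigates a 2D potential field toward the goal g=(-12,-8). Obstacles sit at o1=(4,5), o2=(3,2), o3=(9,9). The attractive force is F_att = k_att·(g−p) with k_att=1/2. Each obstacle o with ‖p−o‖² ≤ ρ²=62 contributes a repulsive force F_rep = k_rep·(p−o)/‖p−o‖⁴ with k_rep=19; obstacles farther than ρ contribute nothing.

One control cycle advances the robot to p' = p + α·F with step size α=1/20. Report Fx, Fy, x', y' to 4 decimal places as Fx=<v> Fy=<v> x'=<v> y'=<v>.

F_att = 1/2·(g−p) = 1/2·(-14,-17) = (-7.0000,-8.5000)
o1: d²=20 ≤ ρ²=62; F_rep = 19·(-2,4)/20² = (-0.0950,0.1900)
o2: d²=50 ≤ ρ²=62; F_rep = 19·(-1,7)/50² = (-0.0076,0.0532)
o3: d²=49 ≤ ρ²=62; F_rep = 19·(-7,0)/49² = (-0.0554,0.0000)
F = F_att + ΣF_rep = (-7.1580,-8.2568)
p' = p + 1/20·F = (1.6421,8.5872)

Fx=-7.1580 Fy=-8.2568 x'=1.6421 y'=8.5872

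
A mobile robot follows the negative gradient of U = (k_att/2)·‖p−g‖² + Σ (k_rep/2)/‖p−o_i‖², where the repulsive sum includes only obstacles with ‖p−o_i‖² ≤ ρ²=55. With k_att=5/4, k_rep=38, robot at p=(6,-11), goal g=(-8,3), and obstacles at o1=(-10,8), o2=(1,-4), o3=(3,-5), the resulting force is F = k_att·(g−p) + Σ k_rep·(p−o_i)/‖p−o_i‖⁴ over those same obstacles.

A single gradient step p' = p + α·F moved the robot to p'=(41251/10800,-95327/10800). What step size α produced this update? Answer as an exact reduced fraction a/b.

α = 1/8

F_att = 5/4·(g−p) = 5/4·(-14,14) = (-17.5000,17.5000)
o1: d²=617 > ρ²=55 → inactive
o2: d²=74 > ρ²=55 → inactive
o3: d²=45 ≤ ρ²=55; F_rep = 38·(3,-6)/45² = (0.0563,-0.1126)
F = F_att + ΣF_rep = (-17.4437,17.3874)
Δp = p'−p = (-2.1805,2.1734); α = Δx/Fx = (-23549/10800) / (-23549/1350) = 1/8
check: Δy/Fy = (23473/10800) / (23473/1350) = 1/8 ✓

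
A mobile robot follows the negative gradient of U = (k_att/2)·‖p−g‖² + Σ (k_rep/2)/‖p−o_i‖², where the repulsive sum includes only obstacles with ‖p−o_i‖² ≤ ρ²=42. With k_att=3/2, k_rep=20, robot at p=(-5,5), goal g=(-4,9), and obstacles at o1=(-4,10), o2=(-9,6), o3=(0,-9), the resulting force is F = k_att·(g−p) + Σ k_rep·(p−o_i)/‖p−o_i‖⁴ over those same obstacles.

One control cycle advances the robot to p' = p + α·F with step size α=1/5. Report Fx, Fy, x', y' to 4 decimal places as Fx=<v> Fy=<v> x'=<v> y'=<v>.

Fx=1.7472 Fy=5.7829 x'=-4.6506 y'=6.1566

F_att = 3/2·(g−p) = 3/2·(1,4) = (1.5000,6.0000)
o1: d²=26 ≤ ρ²=42; F_rep = 20·(-1,-5)/26² = (-0.0296,-0.1479)
o2: d²=17 ≤ ρ²=42; F_rep = 20·(4,-1)/17² = (0.2768,-0.0692)
o3: d²=221 > ρ²=42 → inactive
F = F_att + ΣF_rep = (1.7472,5.7829)
p' = p + 1/5·F = (-4.6506,6.1566)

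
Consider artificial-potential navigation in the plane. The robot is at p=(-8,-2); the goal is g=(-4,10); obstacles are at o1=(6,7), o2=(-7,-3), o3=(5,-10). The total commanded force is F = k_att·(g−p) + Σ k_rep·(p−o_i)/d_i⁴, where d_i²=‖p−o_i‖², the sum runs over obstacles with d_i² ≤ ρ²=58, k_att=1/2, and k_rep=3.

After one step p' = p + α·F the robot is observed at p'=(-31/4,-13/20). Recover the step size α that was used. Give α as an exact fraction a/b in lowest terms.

α = 1/5

F_att = 1/2·(g−p) = 1/2·(4,12) = (2.0000,6.0000)
o1: d²=277 > ρ²=58 → inactive
o2: d²=2 ≤ ρ²=58; F_rep = 3·(-1,1)/2² = (-0.7500,0.7500)
o3: d²=233 > ρ²=58 → inactive
F = F_att + ΣF_rep = (1.2500,6.7500)
Δp = p'−p = (0.2500,1.3500); α = Δx/Fx = (1/4) / (5/4) = 1/5
check: Δy/Fy = (27/20) / (27/4) = 1/5 ✓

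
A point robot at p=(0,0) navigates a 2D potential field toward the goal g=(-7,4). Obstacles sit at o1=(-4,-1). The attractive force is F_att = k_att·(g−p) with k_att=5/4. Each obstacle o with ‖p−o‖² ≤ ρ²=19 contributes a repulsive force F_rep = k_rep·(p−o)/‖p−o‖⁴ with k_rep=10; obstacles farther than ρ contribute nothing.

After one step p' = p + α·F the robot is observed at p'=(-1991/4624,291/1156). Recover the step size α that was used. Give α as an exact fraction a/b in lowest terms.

F_att = 5/4·(g−p) = 5/4·(-7,4) = (-8.7500,5.0000)
o1: d²=17 ≤ ρ²=19; F_rep = 10·(4,1)/17² = (0.1384,0.0346)
F = F_att + ΣF_rep = (-8.6116,5.0346)
Δp = p'−p = (-0.4306,0.2517); α = Δx/Fx = (-1991/4624) / (-9955/1156) = 1/20
check: Δy/Fy = (291/1156) / (1455/289) = 1/20 ✓

α = 1/20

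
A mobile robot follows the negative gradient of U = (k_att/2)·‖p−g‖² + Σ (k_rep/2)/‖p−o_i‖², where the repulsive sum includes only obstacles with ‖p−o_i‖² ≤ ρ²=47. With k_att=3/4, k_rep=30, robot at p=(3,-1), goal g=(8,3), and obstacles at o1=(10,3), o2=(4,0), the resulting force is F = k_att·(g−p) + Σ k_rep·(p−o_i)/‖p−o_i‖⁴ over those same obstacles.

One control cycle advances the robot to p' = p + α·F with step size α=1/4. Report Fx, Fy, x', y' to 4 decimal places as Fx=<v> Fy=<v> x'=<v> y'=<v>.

F_att = 3/4·(g−p) = 3/4·(5,4) = (3.7500,3.0000)
o1: d²=65 > ρ²=47 → inactive
o2: d²=2 ≤ ρ²=47; F_rep = 30·(-1,-1)/2² = (-7.5000,-7.5000)
F = F_att + ΣF_rep = (-3.7500,-4.5000)
p' = p + 1/4·F = (2.0625,-2.1250)

Fx=-3.7500 Fy=-4.5000 x'=2.0625 y'=-2.1250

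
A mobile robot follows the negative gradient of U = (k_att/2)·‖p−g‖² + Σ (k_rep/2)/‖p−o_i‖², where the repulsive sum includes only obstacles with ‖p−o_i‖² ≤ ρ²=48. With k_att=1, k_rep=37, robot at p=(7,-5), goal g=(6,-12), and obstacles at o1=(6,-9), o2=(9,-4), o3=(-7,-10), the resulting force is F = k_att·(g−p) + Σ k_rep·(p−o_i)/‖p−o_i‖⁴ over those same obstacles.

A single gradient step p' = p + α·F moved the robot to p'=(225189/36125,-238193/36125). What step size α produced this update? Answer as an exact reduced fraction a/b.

F_att = 1·(g−p) = 1·(-1,-7) = (-1.0000,-7.0000)
o1: d²=17 ≤ ρ²=48; F_rep = 37·(1,4)/17² = (0.1280,0.5121)
o2: d²=5 ≤ ρ²=48; F_rep = 37·(-2,-1)/5² = (-2.9600,-1.4800)
o3: d²=221 > ρ²=48 → inactive
F = F_att + ΣF_rep = (-3.8320,-7.9679)
Δp = p'−p = (-0.7664,-1.5936); α = Δx/Fx = (-27686/36125) / (-27686/7225) = 1/5
check: Δy/Fy = (-57568/36125) / (-57568/7225) = 1/5 ✓

α = 1/5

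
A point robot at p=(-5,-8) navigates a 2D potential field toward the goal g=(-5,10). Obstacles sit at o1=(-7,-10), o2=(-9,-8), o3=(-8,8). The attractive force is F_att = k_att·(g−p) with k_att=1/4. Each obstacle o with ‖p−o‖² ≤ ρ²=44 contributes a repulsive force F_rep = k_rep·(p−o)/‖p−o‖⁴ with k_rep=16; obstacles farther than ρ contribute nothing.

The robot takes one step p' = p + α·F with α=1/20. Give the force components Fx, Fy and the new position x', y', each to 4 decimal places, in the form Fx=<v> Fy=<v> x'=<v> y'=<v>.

F_att = 1/4·(g−p) = 1/4·(0,18) = (0.0000,4.5000)
o1: d²=8 ≤ ρ²=44; F_rep = 16·(2,2)/8² = (0.5000,0.5000)
o2: d²=16 ≤ ρ²=44; F_rep = 16·(4,0)/16² = (0.2500,0.0000)
o3: d²=265 > ρ²=44 → inactive
F = F_att + ΣF_rep = (0.7500,5.0000)
p' = p + 1/20·F = (-4.9625,-7.7500)

Fx=0.7500 Fy=5.0000 x'=-4.9625 y'=-7.7500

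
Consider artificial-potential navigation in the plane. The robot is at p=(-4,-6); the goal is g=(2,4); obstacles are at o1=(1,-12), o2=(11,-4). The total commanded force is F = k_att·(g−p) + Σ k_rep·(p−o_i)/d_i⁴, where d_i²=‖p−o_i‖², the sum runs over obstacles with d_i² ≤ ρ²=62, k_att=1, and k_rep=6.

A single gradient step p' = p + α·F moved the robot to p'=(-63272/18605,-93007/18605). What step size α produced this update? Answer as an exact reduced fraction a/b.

F_att = 1·(g−p) = 1·(6,10) = (6.0000,10.0000)
o1: d²=61 ≤ ρ²=62; F_rep = 6·(-5,6)/61² = (-0.0081,0.0097)
o2: d²=229 > ρ²=62 → inactive
F = F_att + ΣF_rep = (5.9919,10.0097)
Δp = p'−p = (0.5992,1.0010); α = Δx/Fx = (11148/18605) / (22296/3721) = 1/10
check: Δy/Fy = (18623/18605) / (37246/3721) = 1/10 ✓

α = 1/10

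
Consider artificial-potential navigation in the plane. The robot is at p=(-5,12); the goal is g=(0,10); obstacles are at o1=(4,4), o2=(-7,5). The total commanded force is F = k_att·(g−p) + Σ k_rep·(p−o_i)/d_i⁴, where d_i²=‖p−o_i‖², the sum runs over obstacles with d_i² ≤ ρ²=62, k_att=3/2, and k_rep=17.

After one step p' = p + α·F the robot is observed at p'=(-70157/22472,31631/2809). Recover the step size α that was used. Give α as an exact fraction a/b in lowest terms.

F_att = 3/2·(g−p) = 3/2·(5,-2) = (7.5000,-3.0000)
o1: d²=145 > ρ²=62 → inactive
o2: d²=53 ≤ ρ²=62; F_rep = 17·(2,7)/53² = (0.0121,0.0424)
F = F_att + ΣF_rep = (7.5121,-2.9576)
Δp = p'−p = (1.8780,-0.7394); α = Δx/Fx = (42203/22472) / (42203/5618) = 1/4
check: Δy/Fy = (-2077/2809) / (-8308/2809) = 1/4 ✓

α = 1/4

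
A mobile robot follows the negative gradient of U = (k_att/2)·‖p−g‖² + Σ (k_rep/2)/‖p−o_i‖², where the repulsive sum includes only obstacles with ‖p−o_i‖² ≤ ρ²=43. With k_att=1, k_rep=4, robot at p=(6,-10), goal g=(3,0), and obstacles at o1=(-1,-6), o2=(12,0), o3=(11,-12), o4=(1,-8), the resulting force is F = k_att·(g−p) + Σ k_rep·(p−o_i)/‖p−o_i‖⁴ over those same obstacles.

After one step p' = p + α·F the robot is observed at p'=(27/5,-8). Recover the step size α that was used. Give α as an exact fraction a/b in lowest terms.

F_att = 1·(g−p) = 1·(-3,10) = (-3.0000,10.0000)
o1: d²=65 > ρ²=43 → inactive
o2: d²=136 > ρ²=43 → inactive
o3: d²=29 ≤ ρ²=43; F_rep = 4·(-5,2)/29² = (-0.0238,0.0095)
o4: d²=29 ≤ ρ²=43; F_rep = 4·(5,-2)/29² = (0.0238,-0.0095)
F = F_att + ΣF_rep = (-3.0000,10.0000)
Δp = p'−p = (-0.6000,2.0000); α = Δx/Fx = (-3/5) / (-3) = 1/5
check: Δy/Fy = (2) / (10) = 1/5 ✓

α = 1/5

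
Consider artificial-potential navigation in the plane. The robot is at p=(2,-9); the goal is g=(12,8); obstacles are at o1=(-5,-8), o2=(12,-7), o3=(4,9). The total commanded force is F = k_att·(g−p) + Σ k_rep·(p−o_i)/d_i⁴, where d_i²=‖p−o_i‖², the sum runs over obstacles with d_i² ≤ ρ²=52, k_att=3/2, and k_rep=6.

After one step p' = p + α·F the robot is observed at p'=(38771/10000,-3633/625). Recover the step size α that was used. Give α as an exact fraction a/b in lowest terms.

α = 1/8

F_att = 3/2·(g−p) = 3/2·(10,17) = (15.0000,25.5000)
o1: d²=50 ≤ ρ²=52; F_rep = 6·(7,-1)/50² = (0.0168,-0.0024)
o2: d²=104 > ρ²=52 → inactive
o3: d²=328 > ρ²=52 → inactive
F = F_att + ΣF_rep = (15.0168,25.4976)
Δp = p'−p = (1.8771,3.1872); α = Δx/Fx = (18771/10000) / (18771/1250) = 1/8
check: Δy/Fy = (1992/625) / (15936/625) = 1/8 ✓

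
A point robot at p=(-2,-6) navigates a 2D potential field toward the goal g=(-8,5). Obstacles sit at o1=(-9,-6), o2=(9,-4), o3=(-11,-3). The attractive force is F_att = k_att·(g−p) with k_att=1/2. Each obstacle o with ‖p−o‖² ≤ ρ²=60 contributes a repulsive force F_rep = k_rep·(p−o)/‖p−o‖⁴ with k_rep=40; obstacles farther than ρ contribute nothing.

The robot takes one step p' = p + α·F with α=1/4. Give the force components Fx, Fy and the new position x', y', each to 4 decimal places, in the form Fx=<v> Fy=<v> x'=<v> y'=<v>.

F_att = 1/2·(g−p) = 1/2·(-6,11) = (-3.0000,5.5000)
o1: d²=49 ≤ ρ²=60; F_rep = 40·(7,0)/49² = (0.1166,0.0000)
o2: d²=125 > ρ²=60 → inactive
o3: d²=90 > ρ²=60 → inactive
F = F_att + ΣF_rep = (-2.8834,5.5000)
p' = p + 1/4·F = (-2.7208,-4.6250)

Fx=-2.8834 Fy=5.5000 x'=-2.7208 y'=-4.6250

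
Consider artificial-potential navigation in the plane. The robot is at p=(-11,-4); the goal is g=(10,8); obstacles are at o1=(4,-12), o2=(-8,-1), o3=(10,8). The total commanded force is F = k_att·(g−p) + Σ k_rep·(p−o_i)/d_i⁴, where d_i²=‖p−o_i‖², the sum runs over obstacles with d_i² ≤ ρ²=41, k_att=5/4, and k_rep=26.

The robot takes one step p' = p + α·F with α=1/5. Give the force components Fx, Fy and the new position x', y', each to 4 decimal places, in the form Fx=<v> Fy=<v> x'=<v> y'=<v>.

F_att = 5/4·(g−p) = 5/4·(21,12) = (26.2500,15.0000)
o1: d²=289 > ρ²=41 → inactive
o2: d²=18 ≤ ρ²=41; F_rep = 26·(-3,-3)/18² = (-0.2407,-0.2407)
o3: d²=585 > ρ²=41 → inactive
F = F_att + ΣF_rep = (26.0093,14.7593)
p' = p + 1/5·F = (-5.7981,-1.0481)

Fx=26.0093 Fy=14.7593 x'=-5.7981 y'=-1.0481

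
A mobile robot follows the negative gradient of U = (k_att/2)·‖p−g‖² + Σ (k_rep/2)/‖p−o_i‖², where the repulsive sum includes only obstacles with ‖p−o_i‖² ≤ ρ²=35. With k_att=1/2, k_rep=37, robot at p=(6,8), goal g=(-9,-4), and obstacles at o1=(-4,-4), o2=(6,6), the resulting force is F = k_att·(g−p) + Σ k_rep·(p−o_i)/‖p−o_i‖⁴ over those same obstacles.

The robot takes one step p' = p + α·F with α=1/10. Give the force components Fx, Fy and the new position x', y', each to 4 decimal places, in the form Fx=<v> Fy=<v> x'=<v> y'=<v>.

Fx=-7.5000 Fy=-1.3750 x'=5.2500 y'=7.8625

F_att = 1/2·(g−p) = 1/2·(-15,-12) = (-7.5000,-6.0000)
o1: d²=244 > ρ²=35 → inactive
o2: d²=4 ≤ ρ²=35; F_rep = 37·(0,2)/4² = (0.0000,4.6250)
F = F_att + ΣF_rep = (-7.5000,-1.3750)
p' = p + 1/10·F = (5.2500,7.8625)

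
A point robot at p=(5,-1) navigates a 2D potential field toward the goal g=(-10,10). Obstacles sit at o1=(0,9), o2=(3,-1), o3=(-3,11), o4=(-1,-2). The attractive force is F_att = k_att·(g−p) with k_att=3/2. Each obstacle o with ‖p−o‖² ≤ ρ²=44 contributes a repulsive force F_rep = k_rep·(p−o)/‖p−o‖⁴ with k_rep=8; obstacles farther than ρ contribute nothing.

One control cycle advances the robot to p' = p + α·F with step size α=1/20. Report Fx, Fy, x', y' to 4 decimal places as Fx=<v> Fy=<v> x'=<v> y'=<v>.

F_att = 3/2·(g−p) = 3/2·(-15,11) = (-22.5000,16.5000)
o1: d²=125 > ρ²=44 → inactive
o2: d²=4 ≤ ρ²=44; F_rep = 8·(2,0)/4² = (1.0000,0.0000)
o3: d²=208 > ρ²=44 → inactive
o4: d²=37 ≤ ρ²=44; F_rep = 8·(6,1)/37² = (0.0351,0.0058)
F = F_att + ΣF_rep = (-21.4649,16.5058)
p' = p + 1/20·F = (3.9268,-0.1747)

Fx=-21.4649 Fy=16.5058 x'=3.9268 y'=-0.1747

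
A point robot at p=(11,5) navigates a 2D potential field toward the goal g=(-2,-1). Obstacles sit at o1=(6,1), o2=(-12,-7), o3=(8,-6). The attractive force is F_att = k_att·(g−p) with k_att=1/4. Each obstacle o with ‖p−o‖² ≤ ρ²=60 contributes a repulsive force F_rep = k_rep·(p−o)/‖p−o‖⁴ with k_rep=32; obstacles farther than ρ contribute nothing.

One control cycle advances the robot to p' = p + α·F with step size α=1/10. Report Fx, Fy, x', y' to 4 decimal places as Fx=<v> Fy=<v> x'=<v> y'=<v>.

Fx=-3.1548 Fy=-1.4239 x'=10.6845 y'=4.8576

F_att = 1/4·(g−p) = 1/4·(-13,-6) = (-3.2500,-1.5000)
o1: d²=41 ≤ ρ²=60; F_rep = 32·(5,4)/41² = (0.0952,0.0761)
o2: d²=673 > ρ²=60 → inactive
o3: d²=130 > ρ²=60 → inactive
F = F_att + ΣF_rep = (-3.1548,-1.4239)
p' = p + 1/10·F = (10.6845,4.8576)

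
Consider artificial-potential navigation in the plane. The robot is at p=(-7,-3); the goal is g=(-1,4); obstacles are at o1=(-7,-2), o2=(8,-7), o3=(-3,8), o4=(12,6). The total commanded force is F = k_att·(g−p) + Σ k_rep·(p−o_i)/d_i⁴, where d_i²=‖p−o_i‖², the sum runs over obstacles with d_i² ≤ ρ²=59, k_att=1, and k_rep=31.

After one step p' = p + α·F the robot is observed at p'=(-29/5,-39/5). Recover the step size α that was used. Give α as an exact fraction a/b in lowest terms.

F_att = 1·(g−p) = 1·(6,7) = (6.0000,7.0000)
o1: d²=1 ≤ ρ²=59; F_rep = 31·(0,-1)/1² = (0.0000,-31.0000)
o2: d²=241 > ρ²=59 → inactive
o3: d²=137 > ρ²=59 → inactive
o4: d²=442 > ρ²=59 → inactive
F = F_att + ΣF_rep = (6.0000,-24.0000)
Δp = p'−p = (1.2000,-4.8000); α = Δx/Fx = (6/5) / (6) = 1/5
check: Δy/Fy = (-24/5) / (-24) = 1/5 ✓

α = 1/5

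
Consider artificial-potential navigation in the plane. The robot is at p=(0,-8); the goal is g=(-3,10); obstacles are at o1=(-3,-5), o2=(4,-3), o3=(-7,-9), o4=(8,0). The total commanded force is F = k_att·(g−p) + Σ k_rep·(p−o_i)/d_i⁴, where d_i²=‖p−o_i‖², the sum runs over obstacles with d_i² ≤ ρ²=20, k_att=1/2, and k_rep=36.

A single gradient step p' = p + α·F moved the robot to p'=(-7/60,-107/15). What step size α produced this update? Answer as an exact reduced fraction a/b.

α = 1/10

F_att = 1/2·(g−p) = 1/2·(-3,18) = (-1.5000,9.0000)
o1: d²=18 ≤ ρ²=20; F_rep = 36·(3,-3)/18² = (0.3333,-0.3333)
o2: d²=41 > ρ²=20 → inactive
o3: d²=50 > ρ²=20 → inactive
o4: d²=128 > ρ²=20 → inactive
F = F_att + ΣF_rep = (-1.1667,8.6667)
Δp = p'−p = (-0.1167,0.8667); α = Δx/Fx = (-7/60) / (-7/6) = 1/10
check: Δy/Fy = (13/15) / (26/3) = 1/10 ✓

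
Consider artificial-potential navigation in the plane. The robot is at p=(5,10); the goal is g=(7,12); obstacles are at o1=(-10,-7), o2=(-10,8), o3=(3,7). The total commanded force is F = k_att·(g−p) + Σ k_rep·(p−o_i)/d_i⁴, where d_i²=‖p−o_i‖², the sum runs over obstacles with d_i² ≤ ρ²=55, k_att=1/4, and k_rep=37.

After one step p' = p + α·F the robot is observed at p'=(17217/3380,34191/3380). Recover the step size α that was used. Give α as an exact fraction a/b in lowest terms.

α = 1/10

F_att = 1/4·(g−p) = 1/4·(2,2) = (0.5000,0.5000)
o1: d²=514 > ρ²=55 → inactive
o2: d²=229 > ρ²=55 → inactive
o3: d²=13 ≤ ρ²=55; F_rep = 37·(2,3)/13² = (0.4379,0.6568)
F = F_att + ΣF_rep = (0.9379,1.1568)
Δp = p'−p = (0.0938,0.1157); α = Δx/Fx = (317/3380) / (317/338) = 1/10
check: Δy/Fy = (391/3380) / (391/338) = 1/10 ✓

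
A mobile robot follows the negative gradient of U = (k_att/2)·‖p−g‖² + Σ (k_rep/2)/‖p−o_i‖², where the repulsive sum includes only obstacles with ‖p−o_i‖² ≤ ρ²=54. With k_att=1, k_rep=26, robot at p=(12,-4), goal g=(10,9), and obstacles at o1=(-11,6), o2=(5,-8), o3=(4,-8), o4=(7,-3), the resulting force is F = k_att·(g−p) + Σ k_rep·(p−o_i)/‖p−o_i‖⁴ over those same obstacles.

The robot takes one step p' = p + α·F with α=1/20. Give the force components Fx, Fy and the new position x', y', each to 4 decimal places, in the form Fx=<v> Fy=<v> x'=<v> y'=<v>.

F_att = 1·(g−p) = 1·(-2,13) = (-2.0000,13.0000)
o1: d²=629 > ρ²=54 → inactive
o2: d²=65 > ρ²=54 → inactive
o3: d²=80 > ρ²=54 → inactive
o4: d²=26 ≤ ρ²=54; F_rep = 26·(5,-1)/26² = (0.1923,-0.0385)
F = F_att + ΣF_rep = (-1.8077,12.9615)
p' = p + 1/20·F = (11.9096,-3.3519)

Fx=-1.8077 Fy=12.9615 x'=11.9096 y'=-3.3519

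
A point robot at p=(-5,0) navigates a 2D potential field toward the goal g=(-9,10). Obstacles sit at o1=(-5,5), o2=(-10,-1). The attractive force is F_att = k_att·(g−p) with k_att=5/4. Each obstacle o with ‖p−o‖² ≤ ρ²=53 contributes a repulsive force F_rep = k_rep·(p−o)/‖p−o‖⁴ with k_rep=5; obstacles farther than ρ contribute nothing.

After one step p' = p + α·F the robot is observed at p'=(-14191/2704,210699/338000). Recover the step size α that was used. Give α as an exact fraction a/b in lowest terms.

α = 1/20

F_att = 5/4·(g−p) = 5/4·(-4,10) = (-5.0000,12.5000)
o1: d²=25 ≤ ρ²=53; F_rep = 5·(0,-5)/25² = (0.0000,-0.0400)
o2: d²=26 ≤ ρ²=53; F_rep = 5·(5,1)/26² = (0.0370,0.0074)
F = F_att + ΣF_rep = (-4.9630,12.4674)
Δp = p'−p = (-0.2482,0.6234); α = Δx/Fx = (-671/2704) / (-3355/676) = 1/20
check: Δy/Fy = (210699/338000) / (210699/16900) = 1/20 ✓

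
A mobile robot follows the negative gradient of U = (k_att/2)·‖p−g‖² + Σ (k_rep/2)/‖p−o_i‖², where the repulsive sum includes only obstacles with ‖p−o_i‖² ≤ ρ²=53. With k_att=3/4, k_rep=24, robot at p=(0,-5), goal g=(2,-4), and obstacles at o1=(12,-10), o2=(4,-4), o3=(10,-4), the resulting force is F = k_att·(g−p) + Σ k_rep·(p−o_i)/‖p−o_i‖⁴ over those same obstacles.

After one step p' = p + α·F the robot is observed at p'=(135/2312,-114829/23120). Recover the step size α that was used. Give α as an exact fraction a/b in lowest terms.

F_att = 3/4·(g−p) = 3/4·(2,1) = (1.5000,0.7500)
o1: d²=169 > ρ²=53 → inactive
o2: d²=17 ≤ ρ²=53; F_rep = 24·(-4,-1)/17² = (-0.3322,-0.0830)
o3: d²=101 > ρ²=53 → inactive
F = F_att + ΣF_rep = (1.1678,0.6670)
Δp = p'−p = (0.0584,0.0333); α = Δx/Fx = (135/2312) / (675/578) = 1/20
check: Δy/Fy = (771/23120) / (771/1156) = 1/20 ✓

α = 1/20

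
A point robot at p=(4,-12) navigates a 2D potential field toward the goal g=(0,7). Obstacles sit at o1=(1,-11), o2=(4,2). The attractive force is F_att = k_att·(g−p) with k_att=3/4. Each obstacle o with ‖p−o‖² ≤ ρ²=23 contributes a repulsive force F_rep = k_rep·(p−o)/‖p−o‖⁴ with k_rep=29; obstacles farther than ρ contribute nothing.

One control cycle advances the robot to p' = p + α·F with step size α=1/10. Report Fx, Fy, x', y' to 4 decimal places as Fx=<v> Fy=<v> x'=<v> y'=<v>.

Fx=-2.1300 Fy=13.9600 x'=3.7870 y'=-10.6040

F_att = 3/4·(g−p) = 3/4·(-4,19) = (-3.0000,14.2500)
o1: d²=10 ≤ ρ²=23; F_rep = 29·(3,-1)/10² = (0.8700,-0.2900)
o2: d²=196 > ρ²=23 → inactive
F = F_att + ΣF_rep = (-2.1300,13.9600)
p' = p + 1/10·F = (3.7870,-10.6040)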